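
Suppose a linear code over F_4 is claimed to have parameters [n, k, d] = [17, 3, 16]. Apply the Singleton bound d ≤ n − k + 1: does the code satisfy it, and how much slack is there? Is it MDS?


Singleton RHS = n − k + 1 = 15, slack = -1, bound violated (no such code; not MDS).

Singleton bound: d ≤ n − k + 1.
Here n = 17, k = 3, so n − k + 1 = 15.
Given d = 16, check d ≤ 15: NO.
Slack = (n − k + 1) − d = -1.
The slack is negative: d = 16 exceeds n − k + 1 = 15 by 1, so the Singleton bound is violated and no linear [17, 3, 16]_4 code can exist. In particular it is not MDS (MDS requires d = n − k + 1 exactly).
Description: the claimed parameters are [17, 3, 16]_4; such a code would be impossible (violates the Singleton bound).


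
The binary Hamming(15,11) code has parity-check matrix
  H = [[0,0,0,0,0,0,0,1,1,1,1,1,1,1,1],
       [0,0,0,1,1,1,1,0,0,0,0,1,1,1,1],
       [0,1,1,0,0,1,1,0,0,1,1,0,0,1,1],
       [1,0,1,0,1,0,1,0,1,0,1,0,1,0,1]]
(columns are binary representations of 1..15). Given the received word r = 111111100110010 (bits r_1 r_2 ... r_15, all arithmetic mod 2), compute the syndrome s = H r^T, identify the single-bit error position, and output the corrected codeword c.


s = (1, 1, 1, 1)^T, error position = 15, corrected codeword c = 111111100110011

Compute s = H r^T mod 2 one row at a time:
  s_1 = 0 + 0 + 1 + 1 + 0 + 0 + 1 + 0 = 3 ≡ 1 (mod 2).
  s_2 = 1 + 1 + 1 + 1 + 0 + 0 + 1 + 0 = 5 ≡ 1 (mod 2).
  s_3 = 1 + 1 + 1 + 1 + 1 + 1 + 1 + 0 = 7 ≡ 1 (mod 2).
  s_4 = 1 + 1 + 1 + 1 + 0 + 1 + 0 + 0 = 5 ≡ 1 (mod 2).
s = (1, 1, 1, 1)^T — this equals column 15 of H (binary 1111), so error is at position 15.
Correct: flip bit 15 of r = 111111100110010 to get c = 111111100110011.


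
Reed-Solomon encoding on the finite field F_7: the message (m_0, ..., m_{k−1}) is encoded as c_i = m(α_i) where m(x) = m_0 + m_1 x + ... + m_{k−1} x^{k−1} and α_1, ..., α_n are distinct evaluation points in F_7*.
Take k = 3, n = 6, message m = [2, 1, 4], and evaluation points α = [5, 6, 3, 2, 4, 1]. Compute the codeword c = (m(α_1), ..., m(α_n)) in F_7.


c = [2, 5, 6, 6, 0, 0]

Message polynomial: m(x) = 2 + 1·x + 4·x^2 (mod 7).
For each evaluation point α_i, compute m(α_i) mod 7:
  α_1 = 5: Horner steps 4 → 0 → 2, so m(5) = 2.
  α_2 = 6: Horner steps 4 → 4 → 5, so m(6) = 5.
  α_3 = 3: Horner steps 4 → 6 → 6, so m(3) = 6.
  α_4 = 2: Horner steps 4 → 2 → 6, so m(2) = 6.
  α_5 = 4: Horner steps 4 → 3 → 0, so m(4) = 0.
  α_6 = 1: Horner steps 4 → 5 → 0, so m(1) = 0.
Codeword c = [2, 5, 6, 6, 0, 0] ∈ F_7^6.


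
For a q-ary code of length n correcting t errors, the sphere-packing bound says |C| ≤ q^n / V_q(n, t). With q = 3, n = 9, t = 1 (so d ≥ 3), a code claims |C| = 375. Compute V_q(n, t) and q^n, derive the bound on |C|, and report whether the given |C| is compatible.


V_q(n, t) = 19, q^n = 19683, Hamming bound = 1035, |C| = 375 ≤ bound (satisfied).

Step 1: Compute V_q(n, t) = Σ_{j=0}^1 C(n, j) (q−1)^j.
  j = 0: C(9,0)·(2)^0 = 1·1 = 1.
  j = 1: C(9,1)·(2)^1 = 9·2 = 18.
  V_q(n, t) = 1 + 18 = 19.
Step 2: q^n = 3^9 = 19683.
Step 3: Hamming bound ⌊q^n / V_q(n,t)⌋ = ⌊19683/19⌋ = 1035.
Step 4: Compare |C| = 375 to 1035: satisfied.
The claimed |C| lies below the Hamming bound.


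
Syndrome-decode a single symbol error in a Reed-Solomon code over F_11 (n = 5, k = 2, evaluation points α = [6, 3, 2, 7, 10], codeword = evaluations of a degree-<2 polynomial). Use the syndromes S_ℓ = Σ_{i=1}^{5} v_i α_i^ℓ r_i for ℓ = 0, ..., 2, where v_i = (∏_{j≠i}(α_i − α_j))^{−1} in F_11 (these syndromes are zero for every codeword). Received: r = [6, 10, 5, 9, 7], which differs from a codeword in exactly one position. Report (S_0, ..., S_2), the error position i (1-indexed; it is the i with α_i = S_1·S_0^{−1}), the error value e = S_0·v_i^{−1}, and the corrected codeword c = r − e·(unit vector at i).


S = (6, 7, 10), error at position 2, error magnitude e = 2, c = [6, 8, 5, 9, 7].

Step 1: column multipliers v_i = (∏_{j≠i}(α_i − α_j))^{−1} mod 11.
  i = 1 (α = 6): (6−3)(6−2)(6−7)(6−10) = 3·4·(−1)·(−4) = 48 ≡ 4, so v_1 = 4^{−1} = 3 (mod 11).
  i = 2 (α = 3): (3−6)(3−2)(3−7)(3−10) = (−3)·1·(−4)·(−7) = −84 ≡ 4, so v_2 = 4^{−1} = 3 (mod 11).
  i = 3 (α = 2): (2−6)(2−3)(2−7)(2−10) = (−4)·(−1)·(−5)·(−8) = 160 ≡ 6, so v_3 = 6^{−1} = 2 (mod 11).
  i = 4 (α = 7): (7−6)(7−3)(7−2)(7−10) = 1·4·5·(−3) = −60 ≡ 6, so v_4 = 6^{−1} = 2 (mod 11).
  i = 5 (α = 10): (10−6)(10−3)(10−2)(10−7) = 4·7·8·3 = 672 ≡ 1, so v_5 = 1^{−1} = 1 (mod 11).
  v = [3, 3, 2, 2, 1].
Step 2: syndromes of r = [6, 10, 5, 9, 7] (all sums mod 11).
  S_0 = Σ v_i r_i = 3·6 + 3·10 + 2·5 + 2·9 + 1·7 = 83 ≡ 6.
  S_1 = Σ v_i α_i r_i = 3·6·6 + 3·3·10 + 2·2·5 + 2·7·9 + 1·10·7 = 414 ≡ 7.
  α_i^2 mod 11 = [3, 9, 4, 5, 1].
  S_2 = Σ v_i α_i^2 r_i = 3·3·6 + 3·9·10 + 2·4·5 + 2·5·9 + 1·1·7 = 461 ≡ 10.
  S = (6, 7, 10) ≠ 0, so r is not a codeword (an error is present).
Step 3: locate the error. For a single error e at position i, S_ℓ = v_i·e·α_i^ℓ, so α_err = S_1/S_0.
  S_0^{−1} = 6^{−1} = 2 (mod 11), so α_err = 7·2 = 14 ≡ 3 = α_2. Error position i = 2.
  Consistency check: S_2/S_1 = 10·8 = 80 ≡ 3 = α_err ✓ (single-error assumption holds).
Step 4: error magnitude e = S_0/v_2 = S_0·∏_{j≠2}(α_2 − α_j) = 6·4 = 24 ≡ 2 (mod 11).
Step 5: correct position 2: c_2 = r_2 − e = 10 − 2 ≡ 8 (mod 11). Hence c = [6, 8, 5, 9, 7].
  Check: interpolating c through the α_i gives m(x) = 10 + 3·x (degree < 2) with m(α_i) = c_i for every i, so c is indeed a codeword.


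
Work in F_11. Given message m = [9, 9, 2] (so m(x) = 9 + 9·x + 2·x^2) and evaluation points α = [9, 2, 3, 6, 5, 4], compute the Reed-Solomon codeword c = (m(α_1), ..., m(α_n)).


c = [10, 2, 10, 3, 5, 0]

Message polynomial: m(x) = 9 + 9·x + 2·x^2 (mod 11).
For each evaluation point α_i, compute m(α_i) mod 11:
  α_1 = 9: Horner steps 2 → 5 → 10, so m(9) = 10.
  α_2 = 2: Horner steps 2 → 2 → 2, so m(2) = 2.
  α_3 = 3: Horner steps 2 → 4 → 10, so m(3) = 10.
  α_4 = 6: Horner steps 2 → 10 → 3, so m(6) = 3.
  α_5 = 5: Horner steps 2 → 8 → 5, so m(5) = 5.
  α_6 = 4: Horner steps 2 → 6 → 0, so m(4) = 0.
Codeword c = [10, 2, 10, 3, 5, 0] ∈ F_11^6.


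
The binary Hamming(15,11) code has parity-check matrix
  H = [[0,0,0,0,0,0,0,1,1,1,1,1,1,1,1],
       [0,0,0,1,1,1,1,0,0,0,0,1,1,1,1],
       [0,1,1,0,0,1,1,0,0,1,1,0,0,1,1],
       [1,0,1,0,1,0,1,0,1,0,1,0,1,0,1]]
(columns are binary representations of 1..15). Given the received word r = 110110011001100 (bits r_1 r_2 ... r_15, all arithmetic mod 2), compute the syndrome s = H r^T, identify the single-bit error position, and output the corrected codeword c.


s = (0, 0, 1, 0)^T, error position = 2, corrected codeword c = 100110011001100

Compute s = H r^T mod 2 one row at a time:
  s_1 = 1 + 1 + 0 + 0 + 1 + 1 + 0 + 0 = 4 ≡ 0 (mod 2).
  s_2 = 1 + 1 + 0 + 0 + 1 + 1 + 0 + 0 = 4 ≡ 0 (mod 2).
  s_3 = 1 + 0 + 0 + 0 + 0 + 0 + 0 + 0 = 1 ≡ 1 (mod 2).
  s_4 = 1 + 0 + 1 + 0 + 1 + 0 + 1 + 0 = 4 ≡ 0 (mod 2).
s = (0, 0, 1, 0)^T — this equals column 2 of H (binary 0010), so error is at position 2.
Correct: flip bit 2 of r = 110110011001100 to get c = 100110011001100.


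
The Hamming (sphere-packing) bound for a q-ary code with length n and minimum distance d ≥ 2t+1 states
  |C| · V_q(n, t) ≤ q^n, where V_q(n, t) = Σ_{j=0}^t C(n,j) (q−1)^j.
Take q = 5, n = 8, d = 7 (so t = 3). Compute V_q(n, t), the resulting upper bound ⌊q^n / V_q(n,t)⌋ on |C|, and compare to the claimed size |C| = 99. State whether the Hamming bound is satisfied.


V_q(n, t) = 4065, q^n = 390625, Hamming bound = 96, |C| = 99 > bound (violated).

Step 1: Compute V_q(n, t) = Σ_{j=0}^3 C(n, j) (q−1)^j.
  j = 0: C(8,0)·(4)^0 = 1·1 = 1.
  j = 1: C(8,1)·(4)^1 = 8·4 = 32.
  j = 2: C(8,2)·(4)^2 = 28·16 = 448.
  j = 3: C(8,3)·(4)^3 = 56·64 = 3584.
  V_q(n, t) = 1 + 32 + 448 + 3584 = 4065.
Step 2: q^n = 5^8 = 390625.
Step 3: Hamming bound ⌊q^n / V_q(n,t)⌋ = ⌊390625/4065⌋ = 96.
Step 4: Compare |C| = 99 to 96: violated.
The claimed |C| lies above the Hamming bound, so no 5-ary code of length 8 with d ≥ 7 can have 99 codewords.


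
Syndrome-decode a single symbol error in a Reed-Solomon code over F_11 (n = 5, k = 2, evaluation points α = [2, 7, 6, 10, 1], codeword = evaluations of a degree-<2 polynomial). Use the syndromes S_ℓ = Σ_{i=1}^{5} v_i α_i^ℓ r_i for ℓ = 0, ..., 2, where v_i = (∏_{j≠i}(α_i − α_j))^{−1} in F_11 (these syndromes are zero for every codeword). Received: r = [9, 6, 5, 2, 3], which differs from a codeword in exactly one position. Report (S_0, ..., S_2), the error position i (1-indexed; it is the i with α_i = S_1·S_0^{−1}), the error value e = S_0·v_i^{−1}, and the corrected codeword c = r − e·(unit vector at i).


S = (9, 10, 5), error at position 3, error magnitude e = 5, c = [9, 6, 0, 2, 3].

Step 1: column multipliers v_i = (∏_{j≠i}(α_i − α_j))^{−1} mod 11.
  i = 1 (α = 2): (2−7)(2−6)(2−10)(2−1) = (−5)·(−4)·(−8)·1 = −160 ≡ 5, so v_1 = 5^{−1} = 9 (mod 11).
  i = 2 (α = 7): (7−2)(7−6)(7−10)(7−1) = 5·1·(−3)·6 = −90 ≡ 9, so v_2 = 9^{−1} = 5 (mod 11).
  i = 3 (α = 6): (6−2)(6−7)(6−10)(6−1) = 4·(−1)·(−4)·5 = 80 ≡ 3, so v_3 = 3^{−1} = 4 (mod 11).
  i = 4 (α = 10): (10−2)(10−7)(10−6)(10−1) = 8·3·4·9 = 864 ≡ 6, so v_4 = 6^{−1} = 2 (mod 11).
  i = 5 (α = 1): (1−2)(1−7)(1−6)(1−10) = (−1)·(−6)·(−5)·(−9) = 270 ≡ 6, so v_5 = 6^{−1} = 2 (mod 11).
  v = [9, 5, 4, 2, 2].
Step 2: syndromes of r = [9, 6, 5, 2, 3] (all sums mod 11).
  S_0 = Σ v_i r_i = 9·9 + 5·6 + 4·5 + 2·2 + 2·3 = 141 ≡ 9.
  S_1 = Σ v_i α_i r_i = 9·2·9 + 5·7·6 + 4·6·5 + 2·10·2 + 2·1·3 = 538 ≡ 10.
  α_i^2 mod 11 = [4, 5, 3, 1, 1].
  S_2 = Σ v_i α_i^2 r_i = 9·4·9 + 5·5·6 + 4·3·5 + 2·1·2 + 2·1·3 = 544 ≡ 5.
  S = (9, 10, 5) ≠ 0, so r is not a codeword (an error is present).
Step 3: locate the error. For a single error e at position i, S_ℓ = v_i·e·α_i^ℓ, so α_err = S_1/S_0.
  S_0^{−1} = 9^{−1} = 5 (mod 11), so α_err = 10·5 = 50 ≡ 6 = α_3. Error position i = 3.
  Consistency check: S_2/S_1 = 5·10 = 50 ≡ 6 = α_err ✓ (single-error assumption holds).
Step 4: error magnitude e = S_0/v_3 = S_0·∏_{j≠3}(α_3 − α_j) = 9·3 = 27 ≡ 5 (mod 11).
Step 5: correct position 3: c_3 = r_3 − e = 5 − 5 ≡ 0 (mod 11). Hence c = [9, 6, 0, 2, 3].
  Check: interpolating c through the α_i gives m(x) = 8 + 6·x (degree < 2) with m(α_i) = c_i for every i, so c is indeed a codeword.


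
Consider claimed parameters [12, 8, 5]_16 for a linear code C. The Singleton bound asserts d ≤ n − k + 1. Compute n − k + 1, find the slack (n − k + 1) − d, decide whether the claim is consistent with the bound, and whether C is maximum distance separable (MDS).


Singleton RHS = n − k + 1 = 5, slack = 0, bound satisfied, MDS.

Singleton bound: d ≤ n − k + 1.
Here n = 12, k = 8, so n − k + 1 = 5.
Given d = 5, check d ≤ 5: YES.
Slack = (n − k + 1) − d = 0.
The code is MDS (slack = 0).
Description: the claimed parameters are [12, 8, 5]_16; such a code would be MDS (meets Singleton bound).


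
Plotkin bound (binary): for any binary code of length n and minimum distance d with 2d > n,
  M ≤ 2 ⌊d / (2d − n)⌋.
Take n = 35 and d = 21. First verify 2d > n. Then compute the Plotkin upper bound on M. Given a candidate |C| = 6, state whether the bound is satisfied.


Plotkin bound M ≤ 6; given |C| = 6 ≤ bound (satisfied).

Check applicability: 2d = 42, n = 35.
2d − n = 7 > 0, so Plotkin applies.
Compute d/(2d−n) = 21/7 ≈ 3.0000.
⌊d/(2d−n)⌋ = 3.
Plotkin bound: M ≤ 2·3 = 6.
Given |C| = 6, check: satisfied.
This |C| is at the Plotkin bound.


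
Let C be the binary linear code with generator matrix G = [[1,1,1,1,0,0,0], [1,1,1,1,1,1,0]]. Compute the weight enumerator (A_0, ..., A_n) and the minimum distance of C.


Weight distribution: A_0 = 1, A_2 = 1, A_4 = 1, A_6 = 1. Minimum distance d = 2.

Enumerate all 2^2 = 4 messages m ∈ F_2^2.
For each, compute codeword c = mG in F_2^7, then tally its weight.
  m = 00 → c = 0000000, weight = 0.
  m = 10 → c = 1111000, weight = 4.
  m = 01 → c = 1111110, weight = 6.
  m = 11 → c = 0000110, weight = 2.
Tally weights:
  weight 0: 1 codewords.
  weight 2: 1 codewords.
  weight 4: 1 codewords.
  weight 6: 1 codewords.
Minimum distance d = smallest w > 0 with A_w > 0 = 2.
Sanity: Σ A_w = 4 = 2^2 = 4 ✓.


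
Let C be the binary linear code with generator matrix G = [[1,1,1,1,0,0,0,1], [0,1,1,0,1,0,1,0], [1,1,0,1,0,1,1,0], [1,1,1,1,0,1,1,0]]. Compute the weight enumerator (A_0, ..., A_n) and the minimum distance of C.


Weight distribution: A_0 = 1, A_1 = 1, A_3 = 2, A_4 = 5, A_5 = 5, A_6 = 2. Minimum distance d = 1.

Enumerate all 2^4 = 16 messages m ∈ F_2^4.
For each, compute codeword c = mG in F_2^8, then tally its weight.
  m = 0000 → c = 00000000, weight = 0.
  m = 1000 → c = 11110001, weight = 5.
  m = 0100 → c = 01101010, weight = 4.
  m = 1100 → c = 10011011, weight = 5.
  m = 0010 → c = 11010110, weight = 5.
  m = 1010 → c = 00100111, weight = 4.
  m = 0110 → c = 10111100, weight = 5.
  m = 1110 → c = 01001101, weight = 4.
  m = 0001 → c = 11110110, weight = 6.
  m = 1001 → c = 00000111, weight = 3.
  m = 0101 → c = 10011100, weight = 4.
  m = 1101 → c = 01101101, weight = 5.
  m = 0011 → c = 00100000, weight = 1.
  m = 1011 → c = 11010001, weight = 4.
  m = 0111 → c = 01001010, weight = 3.
  m = 1111 → c = 10111011, weight = 6.
Tally weights:
  weight 0: 1 codewords.
  weight 1: 1 codewords.
  weight 3: 2 codewords.
  weight 4: 5 codewords.
  weight 5: 5 codewords.
  weight 6: 2 codewords.
Minimum distance d = smallest w > 0 with A_w > 0 = 1.
Sanity: Σ A_w = 16 = 2^4 = 16 ✓.


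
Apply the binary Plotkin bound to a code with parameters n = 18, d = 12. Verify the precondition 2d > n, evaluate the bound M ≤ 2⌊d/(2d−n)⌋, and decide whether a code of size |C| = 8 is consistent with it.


Plotkin bound M ≤ 4; given |C| = 8 > bound (violated).

Check applicability: 2d = 24, n = 18.
2d − n = 6 > 0, so Plotkin applies.
Compute d/(2d−n) = 12/6 ≈ 2.0000.
⌊d/(2d−n)⌋ = 2.
Plotkin bound: M ≤ 2·2 = 4.
Given |C| = 8, check: VIOLATED.
This |C| is above the Plotkin bound, so no binary code with n = 18, d = 12 and 8 codewords exists.


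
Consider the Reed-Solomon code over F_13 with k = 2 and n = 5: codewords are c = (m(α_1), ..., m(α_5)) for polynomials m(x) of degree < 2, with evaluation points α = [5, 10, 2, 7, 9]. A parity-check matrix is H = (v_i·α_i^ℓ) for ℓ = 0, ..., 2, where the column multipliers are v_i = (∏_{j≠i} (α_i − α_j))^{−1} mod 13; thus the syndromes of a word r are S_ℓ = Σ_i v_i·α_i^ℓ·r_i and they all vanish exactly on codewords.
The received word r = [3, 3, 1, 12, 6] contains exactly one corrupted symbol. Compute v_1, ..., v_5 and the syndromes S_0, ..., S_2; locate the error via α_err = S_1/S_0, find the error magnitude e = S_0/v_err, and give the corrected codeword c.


S = (5, 12, 8), error at position 1, error magnitude e = 11, c = [5, 3, 1, 12, 6].

Step 1: column multipliers v_i = (∏_{j≠i}(α_i − α_j))^{−1} mod 13.
  i = 1 (α = 5): (5−10)(5−2)(5−7)(5−9) = (−5)·3·(−2)·(−4) = −120 ≡ 10, so v_1 = 10^{−1} = 4 (mod 13).
  i = 2 (α = 10): (10−5)(10−2)(10−7)(10−9) = 5·8·3·1 = 120 ≡ 3, so v_2 = 3^{−1} = 9 (mod 13).
  i = 3 (α = 2): (2−5)(2−10)(2−7)(2−9) = (−3)·(−8)·(−5)·(−7) = 840 ≡ 8, so v_3 = 8^{−1} = 5 (mod 13).
  i = 4 (α = 7): (7−5)(7−10)(7−2)(7−9) = 2·(−3)·5·(−2) = 60 ≡ 8, so v_4 = 8^{−1} = 5 (mod 13).
  i = 5 (α = 9): (9−5)(9−10)(9−2)(9−7) = 4·(−1)·7·2 = −56 ≡ 9, so v_5 = 9^{−1} = 3 (mod 13).
  v = [4, 9, 5, 5, 3].
Step 2: syndromes of r = [3, 3, 1, 12, 6] (all sums mod 13).
  S_0 = Σ v_i r_i = 4·3 + 9·3 + 5·1 + 5·12 + 3·6 = 122 ≡ 5.
  S_1 = Σ v_i α_i r_i = 4·5·3 + 9·10·3 + 5·2·1 + 5·7·12 + 3·9·6 = 922 ≡ 12.
  α_i^2 mod 13 = [12, 9, 4, 10, 3].
  S_2 = Σ v_i α_i^2 r_i = 4·12·3 + 9·9·3 + 5·4·1 + 5·10·12 + 3·3·6 = 1061 ≡ 8.
  S = (5, 12, 8) ≠ 0, so r is not a codeword (an error is present).
Step 3: locate the error. For a single error e at position i, S_ℓ = v_i·e·α_i^ℓ, so α_err = S_1/S_0.
  S_0^{−1} = 5^{−1} = 8 (mod 13), so α_err = 12·8 = 96 ≡ 5 = α_1. Error position i = 1.
  Consistency check: S_2/S_1 = 8·12 = 96 ≡ 5 = α_err ✓ (single-error assumption holds).
Step 4: error magnitude e = S_0/v_1 = S_0·∏_{j≠1}(α_1 − α_j) = 5·10 = 50 ≡ 11 (mod 13).
Step 5: correct position 1: c_1 = r_1 − e = 3 − 11 ≡ 5 (mod 13). Hence c = [5, 3, 1, 12, 6].
  Check: interpolating c through the α_i gives m(x) = 7 + 10·x (degree < 2) with m(α_i) = c_i for every i, so c is indeed a codeword.


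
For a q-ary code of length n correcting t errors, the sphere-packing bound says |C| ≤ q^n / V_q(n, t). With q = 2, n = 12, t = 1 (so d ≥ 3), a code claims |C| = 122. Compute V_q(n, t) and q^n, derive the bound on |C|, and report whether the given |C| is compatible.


V_q(n, t) = 13, q^n = 4096, Hamming bound = 315, |C| = 122 ≤ bound (satisfied).

Step 1: Compute V_q(n, t) = Σ_{j=0}^1 C(n, j) (q−1)^j.
  j = 0: C(12,0)·(1)^0 = 1·1 = 1.
  j = 1: C(12,1)·(1)^1 = 12·1 = 12.
  V_q(n, t) = 1 + 12 = 13.
Step 2: q^n = 2^12 = 4096.
Step 3: Hamming bound ⌊q^n / V_q(n,t)⌋ = ⌊4096/13⌋ = 315.
Step 4: Compare |C| = 122 to 315: satisfied.
The claimed |C| lies below the Hamming bound.


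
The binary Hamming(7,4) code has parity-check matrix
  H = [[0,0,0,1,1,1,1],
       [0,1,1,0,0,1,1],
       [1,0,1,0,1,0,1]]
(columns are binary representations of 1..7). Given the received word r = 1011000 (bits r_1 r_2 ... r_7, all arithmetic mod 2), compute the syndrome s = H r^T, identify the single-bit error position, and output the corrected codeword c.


s = (1, 1, 0)^T, error position = 6, corrected codeword c = 1011010

Compute s = H r^T mod 2 one row at a time:
  s_1 = 1 + 0 + 0 + 0 = 1 ≡ 1 (mod 2).
  s_2 = 0 + 1 + 0 + 0 = 1 ≡ 1 (mod 2).
  s_3 = 1 + 1 + 0 + 0 = 2 ≡ 0 (mod 2).
s = (1, 1, 0)^T — this equals column 6 of H (binary 110), so error is at position 6.
Correct: flip bit 6 of r = 1011000 to get c = 1011010.


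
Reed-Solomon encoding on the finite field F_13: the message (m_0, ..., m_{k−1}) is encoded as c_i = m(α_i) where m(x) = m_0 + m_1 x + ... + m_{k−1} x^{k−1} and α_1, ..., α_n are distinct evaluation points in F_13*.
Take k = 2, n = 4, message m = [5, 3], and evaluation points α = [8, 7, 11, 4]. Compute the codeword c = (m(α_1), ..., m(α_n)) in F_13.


c = [3, 0, 12, 4]

Message polynomial: m(x) = 5 + 3·x (mod 13).
For each evaluation point α_i, compute m(α_i) mod 13:
  α_1 = 8: Horner steps 3 → 3, so m(8) = 3.
  α_2 = 7: Horner steps 3 → 0, so m(7) = 0.
  α_3 = 11: Horner steps 3 → 12, so m(11) = 12.
  α_4 = 4: Horner steps 3 → 4, so m(4) = 4.
Codeword c = [3, 0, 12, 4] ∈ F_13^4.


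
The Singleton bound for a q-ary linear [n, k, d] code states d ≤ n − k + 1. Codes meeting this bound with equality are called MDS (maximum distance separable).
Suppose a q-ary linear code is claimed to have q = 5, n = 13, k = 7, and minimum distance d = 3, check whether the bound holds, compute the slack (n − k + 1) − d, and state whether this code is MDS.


Singleton RHS = n − k + 1 = 7, slack = 4, bound satisfied, not MDS.

Singleton bound: d ≤ n − k + 1.
Here n = 13, k = 7, so n − k + 1 = 7.
Given d = 3, check d ≤ 7: YES.
Slack = (n − k + 1) − d = 4.
The code is NOT MDS (slack = 4 > 0).
Description: the claimed parameters are [13, 7, 3]_5; such a code would be non-MDS.


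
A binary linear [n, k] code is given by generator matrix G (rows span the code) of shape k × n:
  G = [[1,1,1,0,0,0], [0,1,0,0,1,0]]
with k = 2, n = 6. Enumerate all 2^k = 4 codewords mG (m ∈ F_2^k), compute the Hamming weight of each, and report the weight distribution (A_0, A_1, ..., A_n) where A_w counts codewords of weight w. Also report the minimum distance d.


Weight distribution: A_0 = 1, A_2 = 1, A_3 = 2. Minimum distance d = 2.

Enumerate all 2^2 = 4 messages m ∈ F_2^2.
For each, compute codeword c = mG in F_2^6, then tally its weight.
  m = 00 → c = 000000, weight = 0.
  m = 10 → c = 111000, weight = 3.
  m = 01 → c = 010010, weight = 2.
  m = 11 → c = 101010, weight = 3.
Tally weights:
  weight 0: 1 codewords.
  weight 2: 1 codewords.
  weight 3: 2 codewords.
Minimum distance d = smallest w > 0 with A_w > 0 = 2.
Sanity: Σ A_w = 4 = 2^2 = 4 ✓.


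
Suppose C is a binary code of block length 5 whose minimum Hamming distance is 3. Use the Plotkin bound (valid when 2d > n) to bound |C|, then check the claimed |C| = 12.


Plotkin bound M ≤ 6; given |C| = 12 > bound (violated).

Check applicability: 2d = 6, n = 5.
2d − n = 1 > 0, so Plotkin applies.
Compute d/(2d−n) = 3/1 ≈ 3.0000.
⌊d/(2d−n)⌋ = 3.
Plotkin bound: M ≤ 2·3 = 6.
Given |C| = 12, check: VIOLATED.
This |C| is above the Plotkin bound, so no binary code with n = 5, d = 3 and 12 codewords exists.


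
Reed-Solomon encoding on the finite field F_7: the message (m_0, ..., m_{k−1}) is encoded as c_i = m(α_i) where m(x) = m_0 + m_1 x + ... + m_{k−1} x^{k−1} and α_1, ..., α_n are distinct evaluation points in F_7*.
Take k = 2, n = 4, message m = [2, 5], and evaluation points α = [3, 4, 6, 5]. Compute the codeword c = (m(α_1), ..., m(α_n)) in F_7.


c = [3, 1, 4, 6]

Message polynomial: m(x) = 2 + 5·x (mod 7).
For each evaluation point α_i, compute m(α_i) mod 7:
  α_1 = 3: Horner steps 5 → 3, so m(3) = 3.
  α_2 = 4: Horner steps 5 → 1, so m(4) = 1.
  α_3 = 6: Horner steps 5 → 4, so m(6) = 4.
  α_4 = 5: Horner steps 5 → 6, so m(5) = 6.
Codeword c = [3, 1, 4, 6] ∈ F_7^4.


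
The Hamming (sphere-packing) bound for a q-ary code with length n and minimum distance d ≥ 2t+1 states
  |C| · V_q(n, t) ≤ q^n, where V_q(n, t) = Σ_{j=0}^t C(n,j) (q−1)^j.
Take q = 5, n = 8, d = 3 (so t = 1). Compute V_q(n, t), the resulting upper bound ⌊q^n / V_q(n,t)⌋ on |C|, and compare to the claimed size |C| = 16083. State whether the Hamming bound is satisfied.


V_q(n, t) = 33, q^n = 390625, Hamming bound = 11837, |C| = 16083 > bound (violated).

Step 1: Compute V_q(n, t) = Σ_{j=0}^1 C(n, j) (q−1)^j.
  j = 0: C(8,0)·(4)^0 = 1·1 = 1.
  j = 1: C(8,1)·(4)^1 = 8·4 = 32.
  V_q(n, t) = 1 + 32 = 33.
Step 2: q^n = 5^8 = 390625.
Step 3: Hamming bound ⌊q^n / V_q(n,t)⌋ = ⌊390625/33⌋ = 11837.
Step 4: Compare |C| = 16083 to 11837: violated.
The claimed |C| lies above the Hamming bound, so no 5-ary code of length 8 with d ≥ 3 can have 16083 codewords.


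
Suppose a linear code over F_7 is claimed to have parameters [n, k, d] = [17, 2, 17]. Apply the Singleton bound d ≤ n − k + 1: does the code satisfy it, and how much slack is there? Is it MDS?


Singleton RHS = n − k + 1 = 16, slack = -1, bound violated (no such code; not MDS).

Singleton bound: d ≤ n − k + 1.
Here n = 17, k = 2, so n − k + 1 = 16.
Given d = 17, check d ≤ 16: NO.
Slack = (n − k + 1) − d = -1.
The slack is negative: d = 17 exceeds n − k + 1 = 16 by 1, so the Singleton bound is violated and no linear [17, 2, 17]_7 code can exist. In particular it is not MDS (MDS requires d = n − k + 1 exactly).
Description: the claimed parameters are [17, 2, 17]_7; such a code would be impossible (violates the Singleton bound).


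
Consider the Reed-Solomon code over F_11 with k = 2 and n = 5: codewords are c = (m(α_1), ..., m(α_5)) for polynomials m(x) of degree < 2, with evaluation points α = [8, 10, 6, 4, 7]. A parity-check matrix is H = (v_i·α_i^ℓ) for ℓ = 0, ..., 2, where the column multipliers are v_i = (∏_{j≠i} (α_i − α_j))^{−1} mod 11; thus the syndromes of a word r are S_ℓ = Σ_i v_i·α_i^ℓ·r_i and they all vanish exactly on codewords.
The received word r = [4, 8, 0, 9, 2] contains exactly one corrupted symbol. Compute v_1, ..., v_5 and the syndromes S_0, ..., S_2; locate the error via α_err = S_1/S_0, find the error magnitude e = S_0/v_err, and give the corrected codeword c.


S = (2, 8, 10), error at position 4, error magnitude e = 2, c = [4, 8, 0, 7, 2].

Step 1: column multipliers v_i = (∏_{j≠i}(α_i − α_j))^{−1} mod 11.
  i = 1 (α = 8): (8−10)(8−6)(8−4)(8−7) = (−2)·2·4·1 = −16 ≡ 6, so v_1 = 6^{−1} = 2 (mod 11).
  i = 2 (α = 10): (10−8)(10−6)(10−4)(10−7) = 2·4·6·3 = 144 ≡ 1, so v_2 = 1^{−1} = 1 (mod 11).
  i = 3 (α = 6): (6−8)(6−10)(6−4)(6−7) = (−2)·(−4)·2·(−1) = −16 ≡ 6, so v_3 = 6^{−1} = 2 (mod 11).
  i = 4 (α = 4): (4−8)(4−10)(4−6)(4−7) = (−4)·(−6)·(−2)·(−3) = 144 ≡ 1, so v_4 = 1^{−1} = 1 (mod 11).
  i = 5 (α = 7): (7−8)(7−10)(7−6)(7−4) = (−1)·(−3)·1·3 = 9 ≡ 9, so v_5 = 9^{−1} = 5 (mod 11).
  v = [2, 1, 2, 1, 5].
Step 2: syndromes of r = [4, 8, 0, 9, 2] (all sums mod 11).
  S_0 = Σ v_i r_i = 2·4 + 1·8 + 2·0 + 1·9 + 5·2 = 35 ≡ 2.
  S_1 = Σ v_i α_i r_i = 2·8·4 + 1·10·8 + 2·6·0 + 1·4·9 + 5·7·2 = 250 ≡ 8.
  α_i^2 mod 11 = [9, 1, 3, 5, 5].
  S_2 = Σ v_i α_i^2 r_i = 2·9·4 + 1·1·8 + 2·3·0 + 1·5·9 + 5·5·2 = 175 ≡ 10.
  S = (2, 8, 10) ≠ 0, so r is not a codeword (an error is present).
Step 3: locate the error. For a single error e at position i, S_ℓ = v_i·e·α_i^ℓ, so α_err = S_1/S_0.
  S_0^{−1} = 2^{−1} = 6 (mod 11), so α_err = 8·6 = 48 ≡ 4 = α_4. Error position i = 4.
  Consistency check: S_2/S_1 = 10·7 = 70 ≡ 4 = α_err ✓ (single-error assumption holds).
Step 4: error magnitude e = S_0/v_4 = S_0·∏_{j≠4}(α_4 − α_j) = 2·1 = 2 ≡ 2 (mod 11).
Step 5: correct position 4: c_4 = r_4 − e = 9 − 2 ≡ 7 (mod 11). Hence c = [4, 8, 0, 7, 2].
  Check: interpolating c through the α_i gives m(x) = 10 + 2·x (degree < 2) with m(α_i) = c_i for every i, so c is indeed a codeword.


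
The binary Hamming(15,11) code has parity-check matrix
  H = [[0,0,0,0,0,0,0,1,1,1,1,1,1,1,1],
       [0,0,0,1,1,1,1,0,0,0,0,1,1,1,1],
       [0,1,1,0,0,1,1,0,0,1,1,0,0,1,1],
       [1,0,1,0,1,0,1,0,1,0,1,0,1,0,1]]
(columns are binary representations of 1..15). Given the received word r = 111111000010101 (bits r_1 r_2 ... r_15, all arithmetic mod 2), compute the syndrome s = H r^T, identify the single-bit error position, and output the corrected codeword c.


s = (1, 1, 1, 0)^T, error position = 14, corrected codeword c = 111111000010111

Compute s = H r^T mod 2 one row at a time:
  s_1 = 0 + 0 + 0 + 1 + 0 + 1 + 0 + 1 = 3 ≡ 1 (mod 2).
  s_2 = 1 + 1 + 1 + 0 + 0 + 1 + 0 + 1 = 5 ≡ 1 (mod 2).
  s_3 = 1 + 1 + 1 + 0 + 0 + 1 + 0 + 1 = 5 ≡ 1 (mod 2).
  s_4 = 1 + 1 + 1 + 0 + 0 + 1 + 1 + 1 = 6 ≡ 0 (mod 2).
s = (1, 1, 1, 0)^T — this equals column 14 of H (binary 1110), so error is at position 14.
Correct: flip bit 14 of r = 111111000010101 to get c = 111111000010111.


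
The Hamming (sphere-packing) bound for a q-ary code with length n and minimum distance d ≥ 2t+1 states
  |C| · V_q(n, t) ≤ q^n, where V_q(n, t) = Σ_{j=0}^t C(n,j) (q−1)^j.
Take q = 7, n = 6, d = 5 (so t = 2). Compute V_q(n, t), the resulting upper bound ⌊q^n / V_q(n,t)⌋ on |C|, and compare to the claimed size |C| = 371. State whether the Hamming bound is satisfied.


V_q(n, t) = 577, q^n = 117649, Hamming bound = 203, |C| = 371 > bound (violated).

Step 1: Compute V_q(n, t) = Σ_{j=0}^2 C(n, j) (q−1)^j.
  j = 0: C(6,0)·(6)^0 = 1·1 = 1.
  j = 1: C(6,1)·(6)^1 = 6·6 = 36.
  j = 2: C(6,2)·(6)^2 = 15·36 = 540.
  V_q(n, t) = 1 + 36 + 540 = 577.
Step 2: q^n = 7^6 = 117649.
Step 3: Hamming bound ⌊q^n / V_q(n,t)⌋ = ⌊117649/577⌋ = 203.
Step 4: Compare |C| = 371 to 203: violated.
The claimed |C| lies above the Hamming bound, so no 7-ary code of length 6 with d ≥ 5 can have 371 codewords.


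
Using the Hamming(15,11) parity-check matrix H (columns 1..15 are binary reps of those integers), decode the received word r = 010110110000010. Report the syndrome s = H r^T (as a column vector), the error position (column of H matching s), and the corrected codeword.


s = (0, 0, 1, 0)^T, error position = 2, corrected codeword c = 000110110000010

Compute s = H r^T mod 2 one row at a time:
  s_1 = 1 + 0 + 0 + 0 + 0 + 0 + 1 + 0 = 2 ≡ 0 (mod 2).
  s_2 = 1 + 1 + 0 + 1 + 0 + 0 + 1 + 0 = 4 ≡ 0 (mod 2).
  s_3 = 1 + 0 + 0 + 1 + 0 + 0 + 1 + 0 = 3 ≡ 1 (mod 2).
  s_4 = 0 + 0 + 1 + 1 + 0 + 0 + 0 + 0 = 2 ≡ 0 (mod 2).
s = (0, 0, 1, 0)^T — this equals column 2 of H (binary 0010), so error is at position 2.
Correct: flip bit 2 of r = 010110110000010 to get c = 000110110000010.


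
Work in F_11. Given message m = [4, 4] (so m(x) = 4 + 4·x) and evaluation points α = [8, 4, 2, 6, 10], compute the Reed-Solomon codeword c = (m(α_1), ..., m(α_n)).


c = [3, 9, 1, 6, 0]

Message polynomial: m(x) = 4 + 4·x (mod 11).
For each evaluation point α_i, compute m(α_i) mod 11:
  α_1 = 8: Horner steps 4 → 3, so m(8) = 3.
  α_2 = 4: Horner steps 4 → 9, so m(4) = 9.
  α_3 = 2: Horner steps 4 → 1, so m(2) = 1.
  α_4 = 6: Horner steps 4 → 6, so m(6) = 6.
  α_5 = 10: Horner steps 4 → 0, so m(10) = 0.
Codeword c = [3, 9, 1, 6, 0] ∈ F_11^5.


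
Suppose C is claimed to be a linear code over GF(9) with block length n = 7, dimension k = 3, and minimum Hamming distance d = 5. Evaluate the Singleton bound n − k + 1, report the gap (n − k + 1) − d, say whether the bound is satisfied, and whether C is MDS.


Singleton RHS = n − k + 1 = 5, slack = 0, bound satisfied, MDS.

Singleton bound: d ≤ n − k + 1.
Here n = 7, k = 3, so n − k + 1 = 5.
Given d = 5, check d ≤ 5: YES.
Slack = (n − k + 1) − d = 0.
The code is MDS (slack = 0).
Description: the claimed parameters are [7, 3, 5]_9; such a code would be MDS (meets Singleton bound).


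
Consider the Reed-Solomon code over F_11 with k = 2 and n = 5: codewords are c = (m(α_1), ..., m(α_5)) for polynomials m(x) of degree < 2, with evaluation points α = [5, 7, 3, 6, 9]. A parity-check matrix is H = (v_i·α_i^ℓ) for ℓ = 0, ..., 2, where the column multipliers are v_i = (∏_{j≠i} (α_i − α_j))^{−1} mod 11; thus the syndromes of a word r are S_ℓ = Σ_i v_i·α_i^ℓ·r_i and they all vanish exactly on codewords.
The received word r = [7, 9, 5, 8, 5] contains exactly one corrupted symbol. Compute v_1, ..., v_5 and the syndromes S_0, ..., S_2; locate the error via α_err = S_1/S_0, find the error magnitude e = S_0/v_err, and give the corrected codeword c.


S = (5, 1, 9), error at position 5, error magnitude e = 5, c = [7, 9, 5, 8, 0].

Step 1: column multipliers v_i = (∏_{j≠i}(α_i − α_j))^{−1} mod 11.
  i = 1 (α = 5): (5−7)(5−3)(5−6)(5−9) = (−2)·2·(−1)·(−4) = −16 ≡ 6, so v_1 = 6^{−1} = 2 (mod 11).
  i = 2 (α = 7): (7−5)(7−3)(7−6)(7−9) = 2·4·1·(−2) = −16 ≡ 6, so v_2 = 6^{−1} = 2 (mod 11).
  i = 3 (α = 3): (3−5)(3−7)(3−6)(3−9) = (−2)·(−4)·(−3)·(−6) = 144 ≡ 1, so v_3 = 1^{−1} = 1 (mod 11).
  i = 4 (α = 6): (6−5)(6−7)(6−3)(6−9) = 1·(−1)·3·(−3) = 9 ≡ 9, so v_4 = 9^{−1} = 5 (mod 11).
  i = 5 (α = 9): (9−5)(9−7)(9−3)(9−6) = 4·2·6·3 = 144 ≡ 1, so v_5 = 1^{−1} = 1 (mod 11).
  v = [2, 2, 1, 5, 1].
Step 2: syndromes of r = [7, 9, 5, 8, 5] (all sums mod 11).
  S_0 = Σ v_i r_i = 2·7 + 2·9 + 1·5 + 5·8 + 1·5 = 82 ≡ 5.
  S_1 = Σ v_i α_i r_i = 2·5·7 + 2·7·9 + 1·3·5 + 5·6·8 + 1·9·5 = 496 ≡ 1.
  α_i^2 mod 11 = [3, 5, 9, 3, 4].
  S_2 = Σ v_i α_i^2 r_i = 2·3·7 + 2·5·9 + 1·9·5 + 5·3·8 + 1·4·5 = 317 ≡ 9.
  S = (5, 1, 9) ≠ 0, so r is not a codeword (an error is present).
Step 3: locate the error. For a single error e at position i, S_ℓ = v_i·e·α_i^ℓ, so α_err = S_1/S_0.
  S_0^{−1} = 5^{−1} = 9 (mod 11), so α_err = 1·9 = 9 ≡ 9 = α_5. Error position i = 5.
  Consistency check: S_2/S_1 = 9·1 = 9 ≡ 9 = α_err ✓ (single-error assumption holds).
Step 4: error magnitude e = S_0/v_5 = S_0·∏_{j≠5}(α_5 − α_j) = 5·1 = 5 ≡ 5 (mod 11).
Step 5: correct position 5: c_5 = r_5 − e = 5 − 5 ≡ 0 (mod 11). Hence c = [7, 9, 5, 8, 0].
  Check: interpolating c through the α_i gives m(x) = 2 + 1·x (degree < 2) with m(α_i) = c_i for every i, so c is indeed a codeword.


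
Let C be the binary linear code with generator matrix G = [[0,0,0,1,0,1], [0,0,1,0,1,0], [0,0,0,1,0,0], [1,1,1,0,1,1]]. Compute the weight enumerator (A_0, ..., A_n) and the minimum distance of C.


Weight distribution: A_0 = 1, A_1 = 2, A_2 = 3, A_3 = 4, A_4 = 3, A_5 = 2, A_6 = 1. Minimum distance d = 1.

Enumerate all 2^4 = 16 messages m ∈ F_2^4.
For each, compute codeword c = mG in F_2^6, then tally its weight.
  m = 0000 → c = 000000, weight = 0.
  m = 1000 → c = 000101, weight = 2.
  m = 0100 → c = 001010, weight = 2.
  m = 1100 → c = 001111, weight = 4.
  m = 0010 → c = 000100, weight = 1.
  m = 1010 → c = 000001, weight = 1.
  m = 0110 → c = 001110, weight = 3.
  m = 1110 → c = 001011, weight = 3.
  m = 0001 → c = 111011, weight = 5.
  m = 1001 → c = 111110, weight = 5.
  m = 0101 → c = 110001, weight = 3.
  m = 1101 → c = 110100, weight = 3.
  m = 0011 → c = 111111, weight = 6.
  m = 1011 → c = 111010, weight = 4.
  m = 0111 → c = 110101, weight = 4.
  m = 1111 → c = 110000, weight = 2.
Tally weights:
  weight 0: 1 codewords.
  weight 1: 2 codewords.
  weight 2: 3 codewords.
  weight 3: 4 codewords.
  weight 4: 3 codewords.
  weight 5: 2 codewords.
  weight 6: 1 codewords.
Minimum distance d = smallest w > 0 with A_w > 0 = 1.
Sanity: Σ A_w = 16 = 2^4 = 16 ✓.


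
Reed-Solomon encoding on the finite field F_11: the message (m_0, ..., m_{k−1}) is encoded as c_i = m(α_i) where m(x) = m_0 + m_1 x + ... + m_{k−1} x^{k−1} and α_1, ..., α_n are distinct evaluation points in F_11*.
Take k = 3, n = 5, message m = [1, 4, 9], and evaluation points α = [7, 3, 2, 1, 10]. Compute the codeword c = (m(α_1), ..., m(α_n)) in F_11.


c = [8, 6, 1, 3, 6]

Message polynomial: m(x) = 1 + 4·x + 9·x^2 (mod 11).
For each evaluation point α_i, compute m(α_i) mod 11:
  α_1 = 7: Horner steps 9 → 1 → 8, so m(7) = 8.
  α_2 = 3: Horner steps 9 → 9 → 6, so m(3) = 6.
  α_3 = 2: Horner steps 9 → 0 → 1, so m(2) = 1.
  α_4 = 1: Horner steps 9 → 2 → 3, so m(1) = 3.
  α_5 = 10: Horner steps 9 → 6 → 6, so m(10) = 6.
Codeword c = [8, 6, 1, 3, 6] ∈ F_11^5.


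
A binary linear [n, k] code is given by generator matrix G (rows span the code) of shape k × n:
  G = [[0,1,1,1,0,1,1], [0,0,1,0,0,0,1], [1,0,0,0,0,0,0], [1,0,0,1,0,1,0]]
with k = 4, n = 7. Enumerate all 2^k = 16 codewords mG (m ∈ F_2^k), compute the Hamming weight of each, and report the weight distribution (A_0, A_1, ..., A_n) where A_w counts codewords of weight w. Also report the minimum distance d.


Weight distribution: A_0 = 1, A_1 = 2, A_2 = 3, A_3 = 4, A_4 = 3, A_5 = 2, A_6 = 1. Minimum distance d = 1.

Enumerate all 2^4 = 16 messages m ∈ F_2^4.
For each, compute codeword c = mG in F_2^7, then tally its weight.
  m = 0000 → c = 0000000, weight = 0.
  m = 1000 → c = 0111011, weight = 5.
  m = 0100 → c = 0010001, weight = 2.
  m = 1100 → c = 0101010, weight = 3.
  m = 0010 → c = 1000000, weight = 1.
  m = 1010 → c = 1111011, weight = 6.
  m = 0110 → c = 1010001, weight = 3.
  m = 1110 → c = 1101010, weight = 4.
  m = 0001 → c = 1001010, weight = 3.
  m = 1001 → c = 1110001, weight = 4.
  m = 0101 → c = 1011011, weight = 5.
  m = 1101 → c = 1100000, weight = 2.
  m = 0011 → c = 0001010, weight = 2.
  m = 1011 → c = 0110001, weight = 3.
  m = 0111 → c = 0011011, weight = 4.
  m = 1111 → c = 0100000, weight = 1.
Tally weights:
  weight 0: 1 codewords.
  weight 1: 2 codewords.
  weight 2: 3 codewords.
  weight 3: 4 codewords.
  weight 4: 3 codewords.
  weight 5: 2 codewords.
  weight 6: 1 codewords.
Minimum distance d = smallest w > 0 with A_w > 0 = 1.
Sanity: Σ A_w = 16 = 2^4 = 16 ✓.


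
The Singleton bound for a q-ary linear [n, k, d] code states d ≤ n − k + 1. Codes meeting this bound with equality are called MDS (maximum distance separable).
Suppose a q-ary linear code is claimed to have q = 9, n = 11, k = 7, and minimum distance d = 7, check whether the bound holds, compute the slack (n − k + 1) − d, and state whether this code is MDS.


Singleton RHS = n − k + 1 = 5, slack = -2, bound violated (no such code; not MDS).

Singleton bound: d ≤ n − k + 1.
Here n = 11, k = 7, so n − k + 1 = 5.
Given d = 7, check d ≤ 5: NO.
Slack = (n − k + 1) − d = -2.
The slack is negative: d = 7 exceeds n − k + 1 = 5 by 2, so the Singleton bound is violated and no linear [11, 7, 7]_9 code can exist. In particular it is not MDS (MDS requires d = n − k + 1 exactly).
Description: the claimed parameters are [11, 7, 7]_9; such a code would be impossible (violates the Singleton bound).


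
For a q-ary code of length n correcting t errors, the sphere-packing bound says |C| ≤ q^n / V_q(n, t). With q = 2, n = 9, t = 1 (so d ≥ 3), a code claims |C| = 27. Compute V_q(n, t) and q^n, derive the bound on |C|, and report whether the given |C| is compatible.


V_q(n, t) = 10, q^n = 512, Hamming bound = 51, |C| = 27 ≤ bound (satisfied).

Step 1: Compute V_q(n, t) = Σ_{j=0}^1 C(n, j) (q−1)^j.
  j = 0: C(9,0)·(1)^0 = 1·1 = 1.
  j = 1: C(9,1)·(1)^1 = 9·1 = 9.
  V_q(n, t) = 1 + 9 = 10.
Step 2: q^n = 2^9 = 512.
Step 3: Hamming bound ⌊q^n / V_q(n,t)⌋ = ⌊512/10⌋ = 51.
Step 4: Compare |C| = 27 to 51: satisfied.
The claimed |C| lies below the Hamming bound.


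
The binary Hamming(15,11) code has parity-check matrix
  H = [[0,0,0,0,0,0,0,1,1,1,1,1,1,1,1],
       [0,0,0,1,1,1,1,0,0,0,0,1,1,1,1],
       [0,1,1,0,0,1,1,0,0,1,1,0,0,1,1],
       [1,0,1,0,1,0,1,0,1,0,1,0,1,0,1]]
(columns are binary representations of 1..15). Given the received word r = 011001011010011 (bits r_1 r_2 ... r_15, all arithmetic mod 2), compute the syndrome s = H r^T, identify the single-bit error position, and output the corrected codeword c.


s = (1, 1, 0, 0)^T, error position = 12, corrected codeword c = 011001011011011

Compute s = H r^T mod 2 one row at a time:
  s_1 = 1 + 1 + 0 + 1 + 0 + 0 + 1 + 1 = 5 ≡ 1 (mod 2).
  s_2 = 0 + 0 + 1 + 0 + 0 + 0 + 1 + 1 = 3 ≡ 1 (mod 2).
  s_3 = 1 + 1 + 1 + 0 + 0 + 1 + 1 + 1 = 6 ≡ 0 (mod 2).
  s_4 = 0 + 1 + 0 + 0 + 1 + 1 + 0 + 1 = 4 ≡ 0 (mod 2).
s = (1, 1, 0, 0)^T — this equals column 12 of H (binary 1100), so error is at position 12.
Correct: flip bit 12 of r = 011001011010011 to get c = 011001011011011.


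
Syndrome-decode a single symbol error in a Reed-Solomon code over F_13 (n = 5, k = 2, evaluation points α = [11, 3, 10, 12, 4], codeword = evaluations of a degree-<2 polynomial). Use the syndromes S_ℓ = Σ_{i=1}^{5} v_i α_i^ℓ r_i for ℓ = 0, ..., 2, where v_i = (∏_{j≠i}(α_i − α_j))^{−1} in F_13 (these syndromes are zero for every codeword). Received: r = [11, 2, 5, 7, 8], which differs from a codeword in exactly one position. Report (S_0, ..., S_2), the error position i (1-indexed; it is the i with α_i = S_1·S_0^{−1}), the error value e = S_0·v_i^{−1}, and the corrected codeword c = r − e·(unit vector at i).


S = (3, 10, 3), error at position 4, error magnitude e = 3, c = [11, 2, 5, 4, 8].

Step 1: column multipliers v_i = (∏_{j≠i}(α_i − α_j))^{−1} mod 13.
  i = 1 (α = 11): (11−3)(11−10)(11−12)(11−4) = 8·1·(−1)·7 = −56 ≡ 9, so v_1 = 9^{−1} = 3 (mod 13).
  i = 2 (α = 3): (3−11)(3−10)(3−12)(3−4) = (−8)·(−7)·(−9)·(−1) = 504 ≡ 10, so v_2 = 10^{−1} = 4 (mod 13).
  i = 3 (α = 10): (10−11)(10−3)(10−12)(10−4) = (−1)·7·(−2)·6 = 84 ≡ 6, so v_3 = 6^{−1} = 11 (mod 13).
  i = 4 (α = 12): (12−11)(12−3)(12−10)(12−4) = 1·9·2·8 = 144 ≡ 1, so v_4 = 1^{−1} = 1 (mod 13).
  i = 5 (α = 4): (4−11)(4−3)(4−10)(4−12) = (−7)·1·(−6)·(−8) = −336 ≡ 2, so v_5 = 2^{−1} = 7 (mod 13).
  v = [3, 4, 11, 1, 7].
Step 2: syndromes of r = [11, 2, 5, 7, 8] (all sums mod 13).
  S_0 = Σ v_i r_i = 3·11 + 4·2 + 11·5 + 1·7 + 7·8 = 159 ≡ 3.
  S_1 = Σ v_i α_i r_i = 3·11·11 + 4·3·2 + 11·10·5 + 1·12·7 + 7·4·8 = 1245 ≡ 10.
  α_i^2 mod 13 = [4, 9, 9, 1, 3].
  S_2 = Σ v_i α_i^2 r_i = 3·4·11 + 4·9·2 + 11·9·5 + 1·1·7 + 7·3·8 = 874 ≡ 3.
  S = (3, 10, 3) ≠ 0, so r is not a codeword (an error is present).
Step 3: locate the error. For a single error e at position i, S_ℓ = v_i·e·α_i^ℓ, so α_err = S_1/S_0.
  S_0^{−1} = 3^{−1} = 9 (mod 13), so α_err = 10·9 = 90 ≡ 12 = α_4. Error position i = 4.
  Consistency check: S_2/S_1 = 3·4 = 12 ≡ 12 = α_err ✓ (single-error assumption holds).
Step 4: error magnitude e = S_0/v_4 = S_0·∏_{j≠4}(α_4 − α_j) = 3·1 = 3 ≡ 3 (mod 13).
Step 5: correct position 4: c_4 = r_4 − e = 7 − 3 ≡ 4 (mod 13). Hence c = [11, 2, 5, 4, 8].
  Check: interpolating c through the α_i gives m(x) = 10 + 6·x (degree < 2) with m(α_i) = c_i for every i, so c is indeed a codeword.
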